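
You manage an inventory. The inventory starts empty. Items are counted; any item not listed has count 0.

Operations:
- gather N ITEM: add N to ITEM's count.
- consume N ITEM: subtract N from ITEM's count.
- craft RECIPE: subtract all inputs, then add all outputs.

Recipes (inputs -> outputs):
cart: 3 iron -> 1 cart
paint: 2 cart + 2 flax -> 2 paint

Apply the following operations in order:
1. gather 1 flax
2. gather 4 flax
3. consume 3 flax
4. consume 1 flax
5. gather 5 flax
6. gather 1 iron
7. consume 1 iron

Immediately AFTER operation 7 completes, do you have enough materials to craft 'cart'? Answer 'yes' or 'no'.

Answer: no

Derivation:
After 1 (gather 1 flax): flax=1
After 2 (gather 4 flax): flax=5
After 3 (consume 3 flax): flax=2
After 4 (consume 1 flax): flax=1
After 5 (gather 5 flax): flax=6
After 6 (gather 1 iron): flax=6 iron=1
After 7 (consume 1 iron): flax=6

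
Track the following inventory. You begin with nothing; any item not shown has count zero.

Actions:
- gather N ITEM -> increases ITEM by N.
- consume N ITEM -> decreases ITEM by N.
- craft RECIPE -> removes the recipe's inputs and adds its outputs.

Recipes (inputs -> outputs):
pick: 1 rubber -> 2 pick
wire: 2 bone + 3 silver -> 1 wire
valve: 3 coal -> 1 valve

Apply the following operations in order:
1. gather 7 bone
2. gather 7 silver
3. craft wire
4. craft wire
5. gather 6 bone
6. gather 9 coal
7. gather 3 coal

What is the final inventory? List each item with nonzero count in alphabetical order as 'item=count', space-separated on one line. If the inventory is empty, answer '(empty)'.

After 1 (gather 7 bone): bone=7
After 2 (gather 7 silver): bone=7 silver=7
After 3 (craft wire): bone=5 silver=4 wire=1
After 4 (craft wire): bone=3 silver=1 wire=2
After 5 (gather 6 bone): bone=9 silver=1 wire=2
After 6 (gather 9 coal): bone=9 coal=9 silver=1 wire=2
After 7 (gather 3 coal): bone=9 coal=12 silver=1 wire=2

Answer: bone=9 coal=12 silver=1 wire=2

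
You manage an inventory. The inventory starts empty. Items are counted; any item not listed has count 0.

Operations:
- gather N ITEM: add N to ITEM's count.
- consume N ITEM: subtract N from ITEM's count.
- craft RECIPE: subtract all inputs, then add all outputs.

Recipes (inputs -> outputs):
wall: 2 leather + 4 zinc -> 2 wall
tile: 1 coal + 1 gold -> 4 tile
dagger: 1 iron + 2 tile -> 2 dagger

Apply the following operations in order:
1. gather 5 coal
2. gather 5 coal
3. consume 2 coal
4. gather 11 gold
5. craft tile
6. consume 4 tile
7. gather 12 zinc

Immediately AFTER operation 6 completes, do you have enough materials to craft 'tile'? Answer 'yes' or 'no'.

Answer: yes

Derivation:
After 1 (gather 5 coal): coal=5
After 2 (gather 5 coal): coal=10
After 3 (consume 2 coal): coal=8
After 4 (gather 11 gold): coal=8 gold=11
After 5 (craft tile): coal=7 gold=10 tile=4
After 6 (consume 4 tile): coal=7 gold=10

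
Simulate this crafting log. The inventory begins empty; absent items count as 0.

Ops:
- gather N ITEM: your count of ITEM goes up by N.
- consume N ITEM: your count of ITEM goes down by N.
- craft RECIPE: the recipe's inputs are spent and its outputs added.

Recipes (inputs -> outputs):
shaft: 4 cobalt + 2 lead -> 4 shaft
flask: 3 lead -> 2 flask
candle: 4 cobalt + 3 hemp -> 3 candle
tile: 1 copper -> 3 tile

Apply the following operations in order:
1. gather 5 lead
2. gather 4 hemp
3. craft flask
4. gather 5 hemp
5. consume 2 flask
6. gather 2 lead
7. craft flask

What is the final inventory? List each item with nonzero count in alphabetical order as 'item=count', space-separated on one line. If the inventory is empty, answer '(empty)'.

After 1 (gather 5 lead): lead=5
After 2 (gather 4 hemp): hemp=4 lead=5
After 3 (craft flask): flask=2 hemp=4 lead=2
After 4 (gather 5 hemp): flask=2 hemp=9 lead=2
After 5 (consume 2 flask): hemp=9 lead=2
After 6 (gather 2 lead): hemp=9 lead=4
After 7 (craft flask): flask=2 hemp=9 lead=1

Answer: flask=2 hemp=9 lead=1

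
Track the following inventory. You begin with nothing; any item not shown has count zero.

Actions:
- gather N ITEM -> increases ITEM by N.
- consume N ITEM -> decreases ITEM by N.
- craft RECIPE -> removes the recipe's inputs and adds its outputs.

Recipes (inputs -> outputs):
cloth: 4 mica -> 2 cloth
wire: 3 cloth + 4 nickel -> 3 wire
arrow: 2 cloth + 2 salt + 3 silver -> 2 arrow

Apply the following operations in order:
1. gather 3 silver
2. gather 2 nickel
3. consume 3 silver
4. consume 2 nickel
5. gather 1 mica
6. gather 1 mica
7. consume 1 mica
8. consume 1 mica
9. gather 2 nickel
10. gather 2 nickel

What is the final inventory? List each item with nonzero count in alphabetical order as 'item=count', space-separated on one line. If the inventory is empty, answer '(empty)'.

Answer: nickel=4

Derivation:
After 1 (gather 3 silver): silver=3
After 2 (gather 2 nickel): nickel=2 silver=3
After 3 (consume 3 silver): nickel=2
After 4 (consume 2 nickel): (empty)
After 5 (gather 1 mica): mica=1
After 6 (gather 1 mica): mica=2
After 7 (consume 1 mica): mica=1
After 8 (consume 1 mica): (empty)
After 9 (gather 2 nickel): nickel=2
After 10 (gather 2 nickel): nickel=4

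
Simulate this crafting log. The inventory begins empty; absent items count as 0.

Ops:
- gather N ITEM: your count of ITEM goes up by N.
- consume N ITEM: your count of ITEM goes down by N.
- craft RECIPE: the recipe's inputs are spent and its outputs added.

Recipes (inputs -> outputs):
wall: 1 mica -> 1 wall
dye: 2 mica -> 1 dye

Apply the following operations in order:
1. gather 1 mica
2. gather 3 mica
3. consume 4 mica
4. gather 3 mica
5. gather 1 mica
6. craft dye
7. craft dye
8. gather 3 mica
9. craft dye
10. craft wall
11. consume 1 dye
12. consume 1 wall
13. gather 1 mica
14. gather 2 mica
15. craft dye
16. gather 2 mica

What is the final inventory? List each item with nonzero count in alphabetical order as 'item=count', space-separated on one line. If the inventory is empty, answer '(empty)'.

After 1 (gather 1 mica): mica=1
After 2 (gather 3 mica): mica=4
After 3 (consume 4 mica): (empty)
After 4 (gather 3 mica): mica=3
After 5 (gather 1 mica): mica=4
After 6 (craft dye): dye=1 mica=2
After 7 (craft dye): dye=2
After 8 (gather 3 mica): dye=2 mica=3
After 9 (craft dye): dye=3 mica=1
After 10 (craft wall): dye=3 wall=1
After 11 (consume 1 dye): dye=2 wall=1
After 12 (consume 1 wall): dye=2
After 13 (gather 1 mica): dye=2 mica=1
After 14 (gather 2 mica): dye=2 mica=3
After 15 (craft dye): dye=3 mica=1
After 16 (gather 2 mica): dye=3 mica=3

Answer: dye=3 mica=3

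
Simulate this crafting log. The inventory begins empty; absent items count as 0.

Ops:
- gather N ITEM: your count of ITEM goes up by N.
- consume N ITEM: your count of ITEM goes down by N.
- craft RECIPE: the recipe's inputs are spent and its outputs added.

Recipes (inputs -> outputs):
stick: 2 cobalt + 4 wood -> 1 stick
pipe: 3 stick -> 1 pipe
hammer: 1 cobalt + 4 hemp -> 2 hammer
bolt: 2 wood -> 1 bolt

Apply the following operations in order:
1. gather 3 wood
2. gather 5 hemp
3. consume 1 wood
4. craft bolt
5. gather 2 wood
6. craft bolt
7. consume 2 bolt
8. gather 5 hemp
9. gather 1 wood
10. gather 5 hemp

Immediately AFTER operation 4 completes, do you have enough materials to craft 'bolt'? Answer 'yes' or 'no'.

After 1 (gather 3 wood): wood=3
After 2 (gather 5 hemp): hemp=5 wood=3
After 3 (consume 1 wood): hemp=5 wood=2
After 4 (craft bolt): bolt=1 hemp=5

Answer: no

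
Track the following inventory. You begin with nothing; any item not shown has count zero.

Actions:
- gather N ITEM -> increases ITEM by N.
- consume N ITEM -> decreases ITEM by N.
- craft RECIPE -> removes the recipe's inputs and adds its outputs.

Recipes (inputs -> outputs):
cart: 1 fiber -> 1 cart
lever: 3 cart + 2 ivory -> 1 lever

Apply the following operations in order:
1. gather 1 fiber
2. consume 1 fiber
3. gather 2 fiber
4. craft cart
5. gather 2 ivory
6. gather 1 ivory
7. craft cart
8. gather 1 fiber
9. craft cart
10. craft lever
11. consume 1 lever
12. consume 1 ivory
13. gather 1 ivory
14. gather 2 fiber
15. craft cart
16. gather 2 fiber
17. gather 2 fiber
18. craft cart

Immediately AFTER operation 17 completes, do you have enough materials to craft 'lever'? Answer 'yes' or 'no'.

Answer: no

Derivation:
After 1 (gather 1 fiber): fiber=1
After 2 (consume 1 fiber): (empty)
After 3 (gather 2 fiber): fiber=2
After 4 (craft cart): cart=1 fiber=1
After 5 (gather 2 ivory): cart=1 fiber=1 ivory=2
After 6 (gather 1 ivory): cart=1 fiber=1 ivory=3
After 7 (craft cart): cart=2 ivory=3
After 8 (gather 1 fiber): cart=2 fiber=1 ivory=3
After 9 (craft cart): cart=3 ivory=3
After 10 (craft lever): ivory=1 lever=1
After 11 (consume 1 lever): ivory=1
After 12 (consume 1 ivory): (empty)
After 13 (gather 1 ivory): ivory=1
After 14 (gather 2 fiber): fiber=2 ivory=1
After 15 (craft cart): cart=1 fiber=1 ivory=1
After 16 (gather 2 fiber): cart=1 fiber=3 ivory=1
After 17 (gather 2 fiber): cart=1 fiber=5 ivory=1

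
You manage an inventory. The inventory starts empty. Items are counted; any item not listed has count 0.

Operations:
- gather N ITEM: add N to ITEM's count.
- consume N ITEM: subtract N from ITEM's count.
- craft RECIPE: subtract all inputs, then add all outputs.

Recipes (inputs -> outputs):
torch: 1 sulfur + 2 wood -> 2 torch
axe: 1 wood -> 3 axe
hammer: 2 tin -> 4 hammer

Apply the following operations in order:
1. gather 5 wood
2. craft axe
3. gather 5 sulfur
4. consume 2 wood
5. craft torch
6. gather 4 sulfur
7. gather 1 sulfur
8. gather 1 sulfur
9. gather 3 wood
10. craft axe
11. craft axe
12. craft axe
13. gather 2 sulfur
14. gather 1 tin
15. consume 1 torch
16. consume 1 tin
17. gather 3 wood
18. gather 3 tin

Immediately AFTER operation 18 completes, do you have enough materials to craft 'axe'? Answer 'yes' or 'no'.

After 1 (gather 5 wood): wood=5
After 2 (craft axe): axe=3 wood=4
After 3 (gather 5 sulfur): axe=3 sulfur=5 wood=4
After 4 (consume 2 wood): axe=3 sulfur=5 wood=2
After 5 (craft torch): axe=3 sulfur=4 torch=2
After 6 (gather 4 sulfur): axe=3 sulfur=8 torch=2
After 7 (gather 1 sulfur): axe=3 sulfur=9 torch=2
After 8 (gather 1 sulfur): axe=3 sulfur=10 torch=2
After 9 (gather 3 wood): axe=3 sulfur=10 torch=2 wood=3
After 10 (craft axe): axe=6 sulfur=10 torch=2 wood=2
After 11 (craft axe): axe=9 sulfur=10 torch=2 wood=1
After 12 (craft axe): axe=12 sulfur=10 torch=2
After 13 (gather 2 sulfur): axe=12 sulfur=12 torch=2
After 14 (gather 1 tin): axe=12 sulfur=12 tin=1 torch=2
After 15 (consume 1 torch): axe=12 sulfur=12 tin=1 torch=1
After 16 (consume 1 tin): axe=12 sulfur=12 torch=1
After 17 (gather 3 wood): axe=12 sulfur=12 torch=1 wood=3
After 18 (gather 3 tin): axe=12 sulfur=12 tin=3 torch=1 wood=3

Answer: yes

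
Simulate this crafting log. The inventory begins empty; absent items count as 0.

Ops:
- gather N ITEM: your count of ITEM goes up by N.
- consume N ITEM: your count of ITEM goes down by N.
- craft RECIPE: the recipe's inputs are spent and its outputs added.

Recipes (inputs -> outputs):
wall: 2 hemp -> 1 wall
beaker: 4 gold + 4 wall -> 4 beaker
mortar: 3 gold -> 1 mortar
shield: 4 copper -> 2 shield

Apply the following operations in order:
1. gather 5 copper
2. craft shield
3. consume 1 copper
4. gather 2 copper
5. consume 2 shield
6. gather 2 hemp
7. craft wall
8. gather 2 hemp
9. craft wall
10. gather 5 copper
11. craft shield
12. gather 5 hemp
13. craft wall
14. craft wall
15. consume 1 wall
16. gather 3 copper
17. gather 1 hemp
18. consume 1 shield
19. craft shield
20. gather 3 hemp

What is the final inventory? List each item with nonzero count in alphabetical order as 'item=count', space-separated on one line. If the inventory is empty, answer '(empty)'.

After 1 (gather 5 copper): copper=5
After 2 (craft shield): copper=1 shield=2
After 3 (consume 1 copper): shield=2
After 4 (gather 2 copper): copper=2 shield=2
After 5 (consume 2 shield): copper=2
After 6 (gather 2 hemp): copper=2 hemp=2
After 7 (craft wall): copper=2 wall=1
After 8 (gather 2 hemp): copper=2 hemp=2 wall=1
After 9 (craft wall): copper=2 wall=2
After 10 (gather 5 copper): copper=7 wall=2
After 11 (craft shield): copper=3 shield=2 wall=2
After 12 (gather 5 hemp): copper=3 hemp=5 shield=2 wall=2
After 13 (craft wall): copper=3 hemp=3 shield=2 wall=3
After 14 (craft wall): copper=3 hemp=1 shield=2 wall=4
After 15 (consume 1 wall): copper=3 hemp=1 shield=2 wall=3
After 16 (gather 3 copper): copper=6 hemp=1 shield=2 wall=3
After 17 (gather 1 hemp): copper=6 hemp=2 shield=2 wall=3
After 18 (consume 1 shield): copper=6 hemp=2 shield=1 wall=3
After 19 (craft shield): copper=2 hemp=2 shield=3 wall=3
After 20 (gather 3 hemp): copper=2 hemp=5 shield=3 wall=3

Answer: copper=2 hemp=5 shield=3 wall=3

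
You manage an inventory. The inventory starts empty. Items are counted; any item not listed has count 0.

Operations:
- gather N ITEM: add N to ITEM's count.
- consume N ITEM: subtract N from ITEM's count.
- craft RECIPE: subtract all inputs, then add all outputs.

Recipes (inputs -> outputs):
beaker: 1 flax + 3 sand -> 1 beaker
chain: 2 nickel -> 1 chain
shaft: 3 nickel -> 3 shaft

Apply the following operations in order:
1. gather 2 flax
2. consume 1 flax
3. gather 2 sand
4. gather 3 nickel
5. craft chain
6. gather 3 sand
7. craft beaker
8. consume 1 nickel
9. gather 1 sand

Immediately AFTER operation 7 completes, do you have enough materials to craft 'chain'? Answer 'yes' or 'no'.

Answer: no

Derivation:
After 1 (gather 2 flax): flax=2
After 2 (consume 1 flax): flax=1
After 3 (gather 2 sand): flax=1 sand=2
After 4 (gather 3 nickel): flax=1 nickel=3 sand=2
After 5 (craft chain): chain=1 flax=1 nickel=1 sand=2
After 6 (gather 3 sand): chain=1 flax=1 nickel=1 sand=5
After 7 (craft beaker): beaker=1 chain=1 nickel=1 sand=2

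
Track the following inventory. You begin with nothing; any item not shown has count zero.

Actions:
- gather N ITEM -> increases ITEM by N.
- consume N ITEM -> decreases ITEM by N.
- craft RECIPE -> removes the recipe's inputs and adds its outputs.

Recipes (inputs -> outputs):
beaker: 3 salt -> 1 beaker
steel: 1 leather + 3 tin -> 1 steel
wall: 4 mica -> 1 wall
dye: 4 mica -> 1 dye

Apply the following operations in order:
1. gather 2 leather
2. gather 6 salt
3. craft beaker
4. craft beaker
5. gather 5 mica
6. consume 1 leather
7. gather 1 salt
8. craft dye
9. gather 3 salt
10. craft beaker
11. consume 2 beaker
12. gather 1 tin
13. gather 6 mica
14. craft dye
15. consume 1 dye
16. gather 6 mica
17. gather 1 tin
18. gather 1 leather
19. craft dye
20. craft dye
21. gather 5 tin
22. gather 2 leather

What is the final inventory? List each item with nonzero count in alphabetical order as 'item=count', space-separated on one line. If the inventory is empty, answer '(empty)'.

Answer: beaker=1 dye=3 leather=4 mica=1 salt=1 tin=7

Derivation:
After 1 (gather 2 leather): leather=2
After 2 (gather 6 salt): leather=2 salt=6
After 3 (craft beaker): beaker=1 leather=2 salt=3
After 4 (craft beaker): beaker=2 leather=2
After 5 (gather 5 mica): beaker=2 leather=2 mica=5
After 6 (consume 1 leather): beaker=2 leather=1 mica=5
After 7 (gather 1 salt): beaker=2 leather=1 mica=5 salt=1
After 8 (craft dye): beaker=2 dye=1 leather=1 mica=1 salt=1
After 9 (gather 3 salt): beaker=2 dye=1 leather=1 mica=1 salt=4
After 10 (craft beaker): beaker=3 dye=1 leather=1 mica=1 salt=1
After 11 (consume 2 beaker): beaker=1 dye=1 leather=1 mica=1 salt=1
After 12 (gather 1 tin): beaker=1 dye=1 leather=1 mica=1 salt=1 tin=1
After 13 (gather 6 mica): beaker=1 dye=1 leather=1 mica=7 salt=1 tin=1
After 14 (craft dye): beaker=1 dye=2 leather=1 mica=3 salt=1 tin=1
After 15 (consume 1 dye): beaker=1 dye=1 leather=1 mica=3 salt=1 tin=1
After 16 (gather 6 mica): beaker=1 dye=1 leather=1 mica=9 salt=1 tin=1
After 17 (gather 1 tin): beaker=1 dye=1 leather=1 mica=9 salt=1 tin=2
After 18 (gather 1 leather): beaker=1 dye=1 leather=2 mica=9 salt=1 tin=2
After 19 (craft dye): beaker=1 dye=2 leather=2 mica=5 salt=1 tin=2
After 20 (craft dye): beaker=1 dye=3 leather=2 mica=1 salt=1 tin=2
After 21 (gather 5 tin): beaker=1 dye=3 leather=2 mica=1 salt=1 tin=7
After 22 (gather 2 leather): beaker=1 dye=3 leather=4 mica=1 salt=1 tin=7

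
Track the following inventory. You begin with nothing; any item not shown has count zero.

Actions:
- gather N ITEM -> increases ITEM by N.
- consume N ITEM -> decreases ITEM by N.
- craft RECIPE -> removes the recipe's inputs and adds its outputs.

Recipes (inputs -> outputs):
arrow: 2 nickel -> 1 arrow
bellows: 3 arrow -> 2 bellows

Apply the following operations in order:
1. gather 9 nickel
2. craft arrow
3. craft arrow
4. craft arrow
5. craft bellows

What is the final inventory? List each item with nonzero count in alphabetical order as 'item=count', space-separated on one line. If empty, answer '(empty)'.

After 1 (gather 9 nickel): nickel=9
After 2 (craft arrow): arrow=1 nickel=7
After 3 (craft arrow): arrow=2 nickel=5
After 4 (craft arrow): arrow=3 nickel=3
After 5 (craft bellows): bellows=2 nickel=3

Answer: bellows=2 nickel=3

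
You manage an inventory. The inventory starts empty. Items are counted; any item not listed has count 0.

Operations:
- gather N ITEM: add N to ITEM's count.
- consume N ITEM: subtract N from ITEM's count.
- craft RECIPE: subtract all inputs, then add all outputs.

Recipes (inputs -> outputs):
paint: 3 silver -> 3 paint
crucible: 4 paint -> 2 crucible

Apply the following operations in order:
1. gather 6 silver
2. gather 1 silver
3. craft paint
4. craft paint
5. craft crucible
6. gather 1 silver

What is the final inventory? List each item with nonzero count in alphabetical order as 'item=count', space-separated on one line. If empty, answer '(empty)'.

Answer: crucible=2 paint=2 silver=2

Derivation:
After 1 (gather 6 silver): silver=6
After 2 (gather 1 silver): silver=7
After 3 (craft paint): paint=3 silver=4
After 4 (craft paint): paint=6 silver=1
After 5 (craft crucible): crucible=2 paint=2 silver=1
After 6 (gather 1 silver): crucible=2 paint=2 silver=2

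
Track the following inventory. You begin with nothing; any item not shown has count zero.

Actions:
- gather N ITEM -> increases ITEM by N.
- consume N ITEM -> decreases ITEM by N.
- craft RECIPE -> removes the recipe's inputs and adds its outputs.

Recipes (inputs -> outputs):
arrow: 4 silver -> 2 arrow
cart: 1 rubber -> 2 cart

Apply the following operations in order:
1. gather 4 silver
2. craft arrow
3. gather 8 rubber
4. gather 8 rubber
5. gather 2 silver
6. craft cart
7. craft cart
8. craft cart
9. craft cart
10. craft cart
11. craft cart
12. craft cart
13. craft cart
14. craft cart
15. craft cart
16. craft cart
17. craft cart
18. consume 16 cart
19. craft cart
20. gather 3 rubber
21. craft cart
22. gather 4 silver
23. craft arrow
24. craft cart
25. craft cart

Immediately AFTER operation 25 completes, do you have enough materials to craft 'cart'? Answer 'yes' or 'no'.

After 1 (gather 4 silver): silver=4
After 2 (craft arrow): arrow=2
After 3 (gather 8 rubber): arrow=2 rubber=8
After 4 (gather 8 rubber): arrow=2 rubber=16
After 5 (gather 2 silver): arrow=2 rubber=16 silver=2
After 6 (craft cart): arrow=2 cart=2 rubber=15 silver=2
After 7 (craft cart): arrow=2 cart=4 rubber=14 silver=2
After 8 (craft cart): arrow=2 cart=6 rubber=13 silver=2
After 9 (craft cart): arrow=2 cart=8 rubber=12 silver=2
After 10 (craft cart): arrow=2 cart=10 rubber=11 silver=2
After 11 (craft cart): arrow=2 cart=12 rubber=10 silver=2
After 12 (craft cart): arrow=2 cart=14 rubber=9 silver=2
After 13 (craft cart): arrow=2 cart=16 rubber=8 silver=2
After 14 (craft cart): arrow=2 cart=18 rubber=7 silver=2
After 15 (craft cart): arrow=2 cart=20 rubber=6 silver=2
After 16 (craft cart): arrow=2 cart=22 rubber=5 silver=2
After 17 (craft cart): arrow=2 cart=24 rubber=4 silver=2
After 18 (consume 16 cart): arrow=2 cart=8 rubber=4 silver=2
After 19 (craft cart): arrow=2 cart=10 rubber=3 silver=2
After 20 (gather 3 rubber): arrow=2 cart=10 rubber=6 silver=2
After 21 (craft cart): arrow=2 cart=12 rubber=5 silver=2
After 22 (gather 4 silver): arrow=2 cart=12 rubber=5 silver=6
After 23 (craft arrow): arrow=4 cart=12 rubber=5 silver=2
After 24 (craft cart): arrow=4 cart=14 rubber=4 silver=2
After 25 (craft cart): arrow=4 cart=16 rubber=3 silver=2

Answer: yes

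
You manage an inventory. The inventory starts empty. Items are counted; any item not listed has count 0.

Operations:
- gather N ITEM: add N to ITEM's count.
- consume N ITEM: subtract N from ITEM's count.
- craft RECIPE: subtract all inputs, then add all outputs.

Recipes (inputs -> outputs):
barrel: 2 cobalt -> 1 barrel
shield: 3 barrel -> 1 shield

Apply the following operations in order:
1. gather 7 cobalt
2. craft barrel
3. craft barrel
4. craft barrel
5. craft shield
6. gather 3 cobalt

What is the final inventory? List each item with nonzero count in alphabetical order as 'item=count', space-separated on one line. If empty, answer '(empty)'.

After 1 (gather 7 cobalt): cobalt=7
After 2 (craft barrel): barrel=1 cobalt=5
After 3 (craft barrel): barrel=2 cobalt=3
After 4 (craft barrel): barrel=3 cobalt=1
After 5 (craft shield): cobalt=1 shield=1
After 6 (gather 3 cobalt): cobalt=4 shield=1

Answer: cobalt=4 shield=1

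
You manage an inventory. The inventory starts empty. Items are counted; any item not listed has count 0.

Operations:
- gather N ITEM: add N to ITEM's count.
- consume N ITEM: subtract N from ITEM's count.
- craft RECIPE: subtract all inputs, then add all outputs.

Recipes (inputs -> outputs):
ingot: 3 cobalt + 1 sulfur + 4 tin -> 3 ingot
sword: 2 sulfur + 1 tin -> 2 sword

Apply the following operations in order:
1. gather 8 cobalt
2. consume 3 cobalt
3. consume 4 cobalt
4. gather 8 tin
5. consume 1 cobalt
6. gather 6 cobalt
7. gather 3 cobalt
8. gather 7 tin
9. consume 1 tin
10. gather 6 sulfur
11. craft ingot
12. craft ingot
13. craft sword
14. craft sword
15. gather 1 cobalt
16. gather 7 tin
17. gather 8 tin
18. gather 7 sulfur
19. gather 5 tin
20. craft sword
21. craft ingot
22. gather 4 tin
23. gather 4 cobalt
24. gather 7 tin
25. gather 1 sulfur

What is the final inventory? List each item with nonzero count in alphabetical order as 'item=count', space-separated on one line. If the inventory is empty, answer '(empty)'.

Answer: cobalt=5 ingot=9 sulfur=5 sword=6 tin=30

Derivation:
After 1 (gather 8 cobalt): cobalt=8
After 2 (consume 3 cobalt): cobalt=5
After 3 (consume 4 cobalt): cobalt=1
After 4 (gather 8 tin): cobalt=1 tin=8
After 5 (consume 1 cobalt): tin=8
After 6 (gather 6 cobalt): cobalt=6 tin=8
After 7 (gather 3 cobalt): cobalt=9 tin=8
After 8 (gather 7 tin): cobalt=9 tin=15
After 9 (consume 1 tin): cobalt=9 tin=14
After 10 (gather 6 sulfur): cobalt=9 sulfur=6 tin=14
After 11 (craft ingot): cobalt=6 ingot=3 sulfur=5 tin=10
After 12 (craft ingot): cobalt=3 ingot=6 sulfur=4 tin=6
After 13 (craft sword): cobalt=3 ingot=6 sulfur=2 sword=2 tin=5
After 14 (craft sword): cobalt=3 ingot=6 sword=4 tin=4
After 15 (gather 1 cobalt): cobalt=4 ingot=6 sword=4 tin=4
After 16 (gather 7 tin): cobalt=4 ingot=6 sword=4 tin=11
After 17 (gather 8 tin): cobalt=4 ingot=6 sword=4 tin=19
After 18 (gather 7 sulfur): cobalt=4 ingot=6 sulfur=7 sword=4 tin=19
After 19 (gather 5 tin): cobalt=4 ingot=6 sulfur=7 sword=4 tin=24
After 20 (craft sword): cobalt=4 ingot=6 sulfur=5 sword=6 tin=23
After 21 (craft ingot): cobalt=1 ingot=9 sulfur=4 sword=6 tin=19
After 22 (gather 4 tin): cobalt=1 ingot=9 sulfur=4 sword=6 tin=23
After 23 (gather 4 cobalt): cobalt=5 ingot=9 sulfur=4 sword=6 tin=23
After 24 (gather 7 tin): cobalt=5 ingot=9 sulfur=4 sword=6 tin=30
After 25 (gather 1 sulfur): cobalt=5 ingot=9 sulfur=5 sword=6 tin=30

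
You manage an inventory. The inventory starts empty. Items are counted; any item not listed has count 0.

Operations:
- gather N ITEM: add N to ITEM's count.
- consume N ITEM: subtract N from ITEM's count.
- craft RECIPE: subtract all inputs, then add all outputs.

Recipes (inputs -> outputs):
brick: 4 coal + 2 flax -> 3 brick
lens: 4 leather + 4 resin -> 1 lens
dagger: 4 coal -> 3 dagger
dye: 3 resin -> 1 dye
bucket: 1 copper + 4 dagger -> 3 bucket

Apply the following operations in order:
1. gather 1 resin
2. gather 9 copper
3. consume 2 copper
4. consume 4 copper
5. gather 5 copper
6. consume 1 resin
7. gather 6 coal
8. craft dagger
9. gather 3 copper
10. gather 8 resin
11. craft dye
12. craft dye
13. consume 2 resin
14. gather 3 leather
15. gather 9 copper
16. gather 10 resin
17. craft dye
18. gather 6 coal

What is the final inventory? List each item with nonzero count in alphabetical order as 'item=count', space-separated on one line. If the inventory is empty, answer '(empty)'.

After 1 (gather 1 resin): resin=1
After 2 (gather 9 copper): copper=9 resin=1
After 3 (consume 2 copper): copper=7 resin=1
After 4 (consume 4 copper): copper=3 resin=1
After 5 (gather 5 copper): copper=8 resin=1
After 6 (consume 1 resin): copper=8
After 7 (gather 6 coal): coal=6 copper=8
After 8 (craft dagger): coal=2 copper=8 dagger=3
After 9 (gather 3 copper): coal=2 copper=11 dagger=3
After 10 (gather 8 resin): coal=2 copper=11 dagger=3 resin=8
After 11 (craft dye): coal=2 copper=11 dagger=3 dye=1 resin=5
After 12 (craft dye): coal=2 copper=11 dagger=3 dye=2 resin=2
After 13 (consume 2 resin): coal=2 copper=11 dagger=3 dye=2
After 14 (gather 3 leather): coal=2 copper=11 dagger=3 dye=2 leather=3
After 15 (gather 9 copper): coal=2 copper=20 dagger=3 dye=2 leather=3
After 16 (gather 10 resin): coal=2 copper=20 dagger=3 dye=2 leather=3 resin=10
After 17 (craft dye): coal=2 copper=20 dagger=3 dye=3 leather=3 resin=7
After 18 (gather 6 coal): coal=8 copper=20 dagger=3 dye=3 leather=3 resin=7

Answer: coal=8 copper=20 dagger=3 dye=3 leather=3 resin=7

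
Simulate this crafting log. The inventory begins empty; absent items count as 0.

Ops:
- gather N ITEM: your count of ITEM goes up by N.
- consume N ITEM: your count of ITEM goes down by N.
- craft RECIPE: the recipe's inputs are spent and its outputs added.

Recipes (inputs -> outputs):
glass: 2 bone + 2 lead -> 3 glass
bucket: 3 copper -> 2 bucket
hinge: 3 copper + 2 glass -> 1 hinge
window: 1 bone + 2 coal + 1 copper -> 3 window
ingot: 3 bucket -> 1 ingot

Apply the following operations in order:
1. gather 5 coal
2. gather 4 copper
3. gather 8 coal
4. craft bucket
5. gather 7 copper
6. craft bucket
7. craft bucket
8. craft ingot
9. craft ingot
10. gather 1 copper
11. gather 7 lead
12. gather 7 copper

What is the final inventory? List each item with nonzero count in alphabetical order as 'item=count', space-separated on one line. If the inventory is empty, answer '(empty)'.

After 1 (gather 5 coal): coal=5
After 2 (gather 4 copper): coal=5 copper=4
After 3 (gather 8 coal): coal=13 copper=4
After 4 (craft bucket): bucket=2 coal=13 copper=1
After 5 (gather 7 copper): bucket=2 coal=13 copper=8
After 6 (craft bucket): bucket=4 coal=13 copper=5
After 7 (craft bucket): bucket=6 coal=13 copper=2
After 8 (craft ingot): bucket=3 coal=13 copper=2 ingot=1
After 9 (craft ingot): coal=13 copper=2 ingot=2
After 10 (gather 1 copper): coal=13 copper=3 ingot=2
After 11 (gather 7 lead): coal=13 copper=3 ingot=2 lead=7
After 12 (gather 7 copper): coal=13 copper=10 ingot=2 lead=7

Answer: coal=13 copper=10 ingot=2 lead=7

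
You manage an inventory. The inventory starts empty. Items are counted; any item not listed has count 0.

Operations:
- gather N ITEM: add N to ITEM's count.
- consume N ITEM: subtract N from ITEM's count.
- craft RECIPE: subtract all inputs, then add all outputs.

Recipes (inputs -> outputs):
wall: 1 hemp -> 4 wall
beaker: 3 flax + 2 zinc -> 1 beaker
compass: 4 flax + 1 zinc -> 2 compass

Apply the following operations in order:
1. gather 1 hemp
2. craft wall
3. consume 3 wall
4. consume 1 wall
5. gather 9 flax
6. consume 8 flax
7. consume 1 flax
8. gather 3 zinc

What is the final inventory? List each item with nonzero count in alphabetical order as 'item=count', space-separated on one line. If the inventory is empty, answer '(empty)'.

Answer: zinc=3

Derivation:
After 1 (gather 1 hemp): hemp=1
After 2 (craft wall): wall=4
After 3 (consume 3 wall): wall=1
After 4 (consume 1 wall): (empty)
After 5 (gather 9 flax): flax=9
After 6 (consume 8 flax): flax=1
After 7 (consume 1 flax): (empty)
After 8 (gather 3 zinc): zinc=3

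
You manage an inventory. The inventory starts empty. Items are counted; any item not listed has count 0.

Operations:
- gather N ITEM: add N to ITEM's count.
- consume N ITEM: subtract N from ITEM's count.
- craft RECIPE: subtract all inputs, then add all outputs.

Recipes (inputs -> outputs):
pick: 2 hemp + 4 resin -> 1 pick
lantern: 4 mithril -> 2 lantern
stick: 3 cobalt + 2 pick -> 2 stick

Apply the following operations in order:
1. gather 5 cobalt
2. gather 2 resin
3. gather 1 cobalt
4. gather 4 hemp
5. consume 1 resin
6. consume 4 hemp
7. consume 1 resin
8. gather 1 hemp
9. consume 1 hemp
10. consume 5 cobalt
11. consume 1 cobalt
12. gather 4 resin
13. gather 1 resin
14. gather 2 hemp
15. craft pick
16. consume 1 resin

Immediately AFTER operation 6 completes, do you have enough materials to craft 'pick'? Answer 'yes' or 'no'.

Answer: no

Derivation:
After 1 (gather 5 cobalt): cobalt=5
After 2 (gather 2 resin): cobalt=5 resin=2
After 3 (gather 1 cobalt): cobalt=6 resin=2
After 4 (gather 4 hemp): cobalt=6 hemp=4 resin=2
After 5 (consume 1 resin): cobalt=6 hemp=4 resin=1
After 6 (consume 4 hemp): cobalt=6 resin=1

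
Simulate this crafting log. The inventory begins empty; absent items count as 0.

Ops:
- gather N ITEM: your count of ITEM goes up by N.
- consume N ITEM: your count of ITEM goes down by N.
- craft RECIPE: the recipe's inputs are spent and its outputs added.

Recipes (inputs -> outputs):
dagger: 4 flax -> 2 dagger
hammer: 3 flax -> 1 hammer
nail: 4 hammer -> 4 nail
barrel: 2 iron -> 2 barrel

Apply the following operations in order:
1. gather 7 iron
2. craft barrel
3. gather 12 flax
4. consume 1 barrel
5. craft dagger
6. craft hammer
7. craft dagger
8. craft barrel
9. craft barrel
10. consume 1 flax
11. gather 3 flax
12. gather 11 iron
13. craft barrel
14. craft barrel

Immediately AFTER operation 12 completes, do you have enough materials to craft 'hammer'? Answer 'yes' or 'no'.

Answer: yes

Derivation:
After 1 (gather 7 iron): iron=7
After 2 (craft barrel): barrel=2 iron=5
After 3 (gather 12 flax): barrel=2 flax=12 iron=5
After 4 (consume 1 barrel): barrel=1 flax=12 iron=5
After 5 (craft dagger): barrel=1 dagger=2 flax=8 iron=5
After 6 (craft hammer): barrel=1 dagger=2 flax=5 hammer=1 iron=5
After 7 (craft dagger): barrel=1 dagger=4 flax=1 hammer=1 iron=5
After 8 (craft barrel): barrel=3 dagger=4 flax=1 hammer=1 iron=3
After 9 (craft barrel): barrel=5 dagger=4 flax=1 hammer=1 iron=1
After 10 (consume 1 flax): barrel=5 dagger=4 hammer=1 iron=1
After 11 (gather 3 flax): barrel=5 dagger=4 flax=3 hammer=1 iron=1
After 12 (gather 11 iron): barrel=5 dagger=4 flax=3 hammer=1 iron=12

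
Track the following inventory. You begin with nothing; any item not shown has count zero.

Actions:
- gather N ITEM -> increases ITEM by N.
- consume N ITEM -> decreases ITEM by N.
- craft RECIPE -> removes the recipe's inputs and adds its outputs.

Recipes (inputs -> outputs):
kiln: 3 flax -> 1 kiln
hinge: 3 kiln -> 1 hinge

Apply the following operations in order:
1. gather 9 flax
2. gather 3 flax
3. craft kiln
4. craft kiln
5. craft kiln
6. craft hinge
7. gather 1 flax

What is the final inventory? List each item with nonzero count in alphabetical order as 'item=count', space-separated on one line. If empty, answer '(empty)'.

After 1 (gather 9 flax): flax=9
After 2 (gather 3 flax): flax=12
After 3 (craft kiln): flax=9 kiln=1
After 4 (craft kiln): flax=6 kiln=2
After 5 (craft kiln): flax=3 kiln=3
After 6 (craft hinge): flax=3 hinge=1
After 7 (gather 1 flax): flax=4 hinge=1

Answer: flax=4 hinge=1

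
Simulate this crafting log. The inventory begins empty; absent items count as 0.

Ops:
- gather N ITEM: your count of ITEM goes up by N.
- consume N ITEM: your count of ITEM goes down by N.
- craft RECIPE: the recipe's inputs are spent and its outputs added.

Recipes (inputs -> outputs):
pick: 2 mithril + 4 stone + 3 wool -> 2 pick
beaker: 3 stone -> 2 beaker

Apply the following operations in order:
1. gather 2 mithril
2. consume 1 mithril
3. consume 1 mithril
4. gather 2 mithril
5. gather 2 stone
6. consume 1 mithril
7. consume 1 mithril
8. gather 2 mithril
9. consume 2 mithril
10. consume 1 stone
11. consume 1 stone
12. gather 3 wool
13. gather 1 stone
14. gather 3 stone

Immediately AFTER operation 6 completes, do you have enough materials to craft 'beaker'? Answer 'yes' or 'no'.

After 1 (gather 2 mithril): mithril=2
After 2 (consume 1 mithril): mithril=1
After 3 (consume 1 mithril): (empty)
After 4 (gather 2 mithril): mithril=2
After 5 (gather 2 stone): mithril=2 stone=2
After 6 (consume 1 mithril): mithril=1 stone=2

Answer: no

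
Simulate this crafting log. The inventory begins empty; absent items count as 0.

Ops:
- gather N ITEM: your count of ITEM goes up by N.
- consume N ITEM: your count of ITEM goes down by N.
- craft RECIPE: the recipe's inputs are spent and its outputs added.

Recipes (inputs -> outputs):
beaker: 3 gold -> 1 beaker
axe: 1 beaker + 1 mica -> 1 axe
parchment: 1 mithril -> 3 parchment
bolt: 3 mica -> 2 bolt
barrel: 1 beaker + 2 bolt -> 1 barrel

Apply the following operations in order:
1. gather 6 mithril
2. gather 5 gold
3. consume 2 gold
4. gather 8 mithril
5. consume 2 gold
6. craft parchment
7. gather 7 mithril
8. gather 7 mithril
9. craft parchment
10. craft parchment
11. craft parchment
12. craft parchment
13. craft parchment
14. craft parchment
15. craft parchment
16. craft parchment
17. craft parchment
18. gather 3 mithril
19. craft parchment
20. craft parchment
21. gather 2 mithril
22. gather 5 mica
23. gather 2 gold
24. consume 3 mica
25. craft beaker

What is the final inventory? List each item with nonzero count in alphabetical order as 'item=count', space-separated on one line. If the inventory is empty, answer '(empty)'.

After 1 (gather 6 mithril): mithril=6
After 2 (gather 5 gold): gold=5 mithril=6
After 3 (consume 2 gold): gold=3 mithril=6
After 4 (gather 8 mithril): gold=3 mithril=14
After 5 (consume 2 gold): gold=1 mithril=14
After 6 (craft parchment): gold=1 mithril=13 parchment=3
After 7 (gather 7 mithril): gold=1 mithril=20 parchment=3
After 8 (gather 7 mithril): gold=1 mithril=27 parchment=3
After 9 (craft parchment): gold=1 mithril=26 parchment=6
After 10 (craft parchment): gold=1 mithril=25 parchment=9
After 11 (craft parchment): gold=1 mithril=24 parchment=12
After 12 (craft parchment): gold=1 mithril=23 parchment=15
After 13 (craft parchment): gold=1 mithril=22 parchment=18
After 14 (craft parchment): gold=1 mithril=21 parchment=21
After 15 (craft parchment): gold=1 mithril=20 parchment=24
After 16 (craft parchment): gold=1 mithril=19 parchment=27
After 17 (craft parchment): gold=1 mithril=18 parchment=30
After 18 (gather 3 mithril): gold=1 mithril=21 parchment=30
After 19 (craft parchment): gold=1 mithril=20 parchment=33
After 20 (craft parchment): gold=1 mithril=19 parchment=36
After 21 (gather 2 mithril): gold=1 mithril=21 parchment=36
After 22 (gather 5 mica): gold=1 mica=5 mithril=21 parchment=36
After 23 (gather 2 gold): gold=3 mica=5 mithril=21 parchment=36
After 24 (consume 3 mica): gold=3 mica=2 mithril=21 parchment=36
After 25 (craft beaker): beaker=1 mica=2 mithril=21 parchment=36

Answer: beaker=1 mica=2 mithril=21 parchment=36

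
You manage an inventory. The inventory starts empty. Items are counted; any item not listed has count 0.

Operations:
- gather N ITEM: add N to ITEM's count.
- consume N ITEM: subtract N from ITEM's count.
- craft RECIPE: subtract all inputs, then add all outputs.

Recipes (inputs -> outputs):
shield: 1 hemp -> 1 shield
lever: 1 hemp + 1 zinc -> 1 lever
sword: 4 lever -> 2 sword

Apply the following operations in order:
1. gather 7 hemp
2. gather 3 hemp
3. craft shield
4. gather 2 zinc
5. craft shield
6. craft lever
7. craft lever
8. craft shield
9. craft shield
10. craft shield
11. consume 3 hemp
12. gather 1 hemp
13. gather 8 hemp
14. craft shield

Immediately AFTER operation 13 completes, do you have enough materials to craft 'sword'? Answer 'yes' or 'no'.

Answer: no

Derivation:
After 1 (gather 7 hemp): hemp=7
After 2 (gather 3 hemp): hemp=10
After 3 (craft shield): hemp=9 shield=1
After 4 (gather 2 zinc): hemp=9 shield=1 zinc=2
After 5 (craft shield): hemp=8 shield=2 zinc=2
After 6 (craft lever): hemp=7 lever=1 shield=2 zinc=1
After 7 (craft lever): hemp=6 lever=2 shield=2
After 8 (craft shield): hemp=5 lever=2 shield=3
After 9 (craft shield): hemp=4 lever=2 shield=4
After 10 (craft shield): hemp=3 lever=2 shield=5
After 11 (consume 3 hemp): lever=2 shield=5
After 12 (gather 1 hemp): hemp=1 lever=2 shield=5
After 13 (gather 8 hemp): hemp=9 lever=2 shield=5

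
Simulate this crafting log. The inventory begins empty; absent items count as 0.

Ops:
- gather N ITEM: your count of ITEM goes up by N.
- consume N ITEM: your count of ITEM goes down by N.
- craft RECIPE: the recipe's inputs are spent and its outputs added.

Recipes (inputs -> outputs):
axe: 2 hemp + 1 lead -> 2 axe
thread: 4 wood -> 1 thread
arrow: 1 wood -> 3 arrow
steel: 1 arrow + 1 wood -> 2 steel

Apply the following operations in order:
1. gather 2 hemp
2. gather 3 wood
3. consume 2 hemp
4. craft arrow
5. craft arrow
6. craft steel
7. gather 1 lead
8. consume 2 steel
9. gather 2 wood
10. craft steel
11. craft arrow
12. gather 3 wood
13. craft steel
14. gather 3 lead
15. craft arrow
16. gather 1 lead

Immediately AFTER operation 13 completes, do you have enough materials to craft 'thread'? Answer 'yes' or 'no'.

After 1 (gather 2 hemp): hemp=2
After 2 (gather 3 wood): hemp=2 wood=3
After 3 (consume 2 hemp): wood=3
After 4 (craft arrow): arrow=3 wood=2
After 5 (craft arrow): arrow=6 wood=1
After 6 (craft steel): arrow=5 steel=2
After 7 (gather 1 lead): arrow=5 lead=1 steel=2
After 8 (consume 2 steel): arrow=5 lead=1
After 9 (gather 2 wood): arrow=5 lead=1 wood=2
After 10 (craft steel): arrow=4 lead=1 steel=2 wood=1
After 11 (craft arrow): arrow=7 lead=1 steel=2
After 12 (gather 3 wood): arrow=7 lead=1 steel=2 wood=3
After 13 (craft steel): arrow=6 lead=1 steel=4 wood=2

Answer: no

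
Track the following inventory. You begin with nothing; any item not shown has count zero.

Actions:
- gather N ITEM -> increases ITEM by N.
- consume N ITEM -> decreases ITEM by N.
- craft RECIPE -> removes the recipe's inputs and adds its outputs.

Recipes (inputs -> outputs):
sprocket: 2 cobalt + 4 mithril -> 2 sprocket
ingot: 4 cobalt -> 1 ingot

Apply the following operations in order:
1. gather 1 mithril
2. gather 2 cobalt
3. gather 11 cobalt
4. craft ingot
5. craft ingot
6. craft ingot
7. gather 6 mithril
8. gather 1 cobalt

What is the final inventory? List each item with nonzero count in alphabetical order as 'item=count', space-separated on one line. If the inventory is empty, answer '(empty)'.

Answer: cobalt=2 ingot=3 mithril=7

Derivation:
After 1 (gather 1 mithril): mithril=1
After 2 (gather 2 cobalt): cobalt=2 mithril=1
After 3 (gather 11 cobalt): cobalt=13 mithril=1
After 4 (craft ingot): cobalt=9 ingot=1 mithril=1
After 5 (craft ingot): cobalt=5 ingot=2 mithril=1
After 6 (craft ingot): cobalt=1 ingot=3 mithril=1
After 7 (gather 6 mithril): cobalt=1 ingot=3 mithril=7
After 8 (gather 1 cobalt): cobalt=2 ingot=3 mithril=7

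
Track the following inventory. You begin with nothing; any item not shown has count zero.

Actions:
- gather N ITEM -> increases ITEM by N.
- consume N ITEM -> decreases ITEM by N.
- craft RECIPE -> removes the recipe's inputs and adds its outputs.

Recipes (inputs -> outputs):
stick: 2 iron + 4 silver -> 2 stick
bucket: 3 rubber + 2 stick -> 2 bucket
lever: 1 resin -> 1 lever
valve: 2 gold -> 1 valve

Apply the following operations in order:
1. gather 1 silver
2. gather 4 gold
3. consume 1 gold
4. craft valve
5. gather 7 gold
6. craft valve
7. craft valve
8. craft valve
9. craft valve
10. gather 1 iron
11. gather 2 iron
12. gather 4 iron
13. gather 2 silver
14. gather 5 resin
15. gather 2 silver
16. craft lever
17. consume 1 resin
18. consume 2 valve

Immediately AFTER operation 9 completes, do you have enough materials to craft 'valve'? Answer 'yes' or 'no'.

After 1 (gather 1 silver): silver=1
After 2 (gather 4 gold): gold=4 silver=1
After 3 (consume 1 gold): gold=3 silver=1
After 4 (craft valve): gold=1 silver=1 valve=1
After 5 (gather 7 gold): gold=8 silver=1 valve=1
After 6 (craft valve): gold=6 silver=1 valve=2
After 7 (craft valve): gold=4 silver=1 valve=3
After 8 (craft valve): gold=2 silver=1 valve=4
After 9 (craft valve): silver=1 valve=5

Answer: no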